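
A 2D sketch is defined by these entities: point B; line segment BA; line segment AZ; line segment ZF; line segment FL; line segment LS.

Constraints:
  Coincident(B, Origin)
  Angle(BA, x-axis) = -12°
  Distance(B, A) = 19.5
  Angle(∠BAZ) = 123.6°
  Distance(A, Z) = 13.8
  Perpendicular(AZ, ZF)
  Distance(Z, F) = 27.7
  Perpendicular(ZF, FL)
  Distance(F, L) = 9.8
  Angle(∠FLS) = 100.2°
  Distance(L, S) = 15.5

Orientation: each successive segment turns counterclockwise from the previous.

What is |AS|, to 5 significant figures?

12.508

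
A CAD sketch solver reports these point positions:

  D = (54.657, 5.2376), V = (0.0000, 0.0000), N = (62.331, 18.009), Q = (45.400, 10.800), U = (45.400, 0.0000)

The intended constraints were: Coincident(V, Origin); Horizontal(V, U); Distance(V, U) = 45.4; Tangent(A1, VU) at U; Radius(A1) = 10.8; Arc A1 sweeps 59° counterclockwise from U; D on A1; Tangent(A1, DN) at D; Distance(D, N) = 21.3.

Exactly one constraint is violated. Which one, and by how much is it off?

Distance(D, N) = 21.3 — off by 6.40.

V = (0.00, 0.00) ✓; V.y = 0.00, U.y = 0.00 ✓; |VU| = 45.40 ✓; ∠(QU, UV) = 90.00° ✓; |QU| = 10.80 ✓; bearing(Q→D) − bearing(Q→U) = 59.00° ✓; |QD| = 10.80 ✓; ∠(QD, DN) = 90.00° ✓; |DN| = 14.90 ✗.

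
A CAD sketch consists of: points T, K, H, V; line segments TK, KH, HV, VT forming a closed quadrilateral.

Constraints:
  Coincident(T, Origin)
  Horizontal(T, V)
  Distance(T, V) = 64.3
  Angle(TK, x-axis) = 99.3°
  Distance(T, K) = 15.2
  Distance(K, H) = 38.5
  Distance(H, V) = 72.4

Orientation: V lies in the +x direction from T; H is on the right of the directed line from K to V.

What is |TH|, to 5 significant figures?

23.832

T is at the origin; T and V share the same y with |TV| = 64.3 and V in +x, so V = (64.3, 0). TK runs at 99.3° with |TK| = 15.2, so K = (-2.4564, 15.000). H is determined by |KH| = 38.5 and |HV| = 72.4 together: it lies at the intersection of circle(K, 38.5) and circle(V, 72.4). With |KV| = 68.421, the foot of the radical line on KV is 6.7371 from K and the perpendicular offset is √(38.5² − 6.7371²) = 37.906. Taking the right-of-KV solution: H = (-4.1935, -23.461).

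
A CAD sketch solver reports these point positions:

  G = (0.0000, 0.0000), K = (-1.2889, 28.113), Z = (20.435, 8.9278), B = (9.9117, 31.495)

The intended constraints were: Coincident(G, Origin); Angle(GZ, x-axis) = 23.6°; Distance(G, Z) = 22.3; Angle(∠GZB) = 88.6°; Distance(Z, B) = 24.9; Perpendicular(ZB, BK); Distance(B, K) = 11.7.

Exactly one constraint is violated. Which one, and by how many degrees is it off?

Perpendicular(ZB, BK) — off by 8.20°.

G = (0.00, 0.00) ✓; GZ at 23.60° ✓; |GZ| = 22.30 ✓; ∠GZB = 88.60° ✓; |ZB| = 24.90 ✓; ∠(ZB, BK) = 81.80° ✗; |BK| = 11.70 ✓.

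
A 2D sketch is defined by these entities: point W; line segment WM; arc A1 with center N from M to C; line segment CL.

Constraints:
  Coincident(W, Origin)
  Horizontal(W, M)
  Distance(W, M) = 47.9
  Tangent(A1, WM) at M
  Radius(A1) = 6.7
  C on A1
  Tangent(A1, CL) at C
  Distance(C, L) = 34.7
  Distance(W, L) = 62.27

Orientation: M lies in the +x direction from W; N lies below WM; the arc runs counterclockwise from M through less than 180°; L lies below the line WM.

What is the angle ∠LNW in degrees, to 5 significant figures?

94.854°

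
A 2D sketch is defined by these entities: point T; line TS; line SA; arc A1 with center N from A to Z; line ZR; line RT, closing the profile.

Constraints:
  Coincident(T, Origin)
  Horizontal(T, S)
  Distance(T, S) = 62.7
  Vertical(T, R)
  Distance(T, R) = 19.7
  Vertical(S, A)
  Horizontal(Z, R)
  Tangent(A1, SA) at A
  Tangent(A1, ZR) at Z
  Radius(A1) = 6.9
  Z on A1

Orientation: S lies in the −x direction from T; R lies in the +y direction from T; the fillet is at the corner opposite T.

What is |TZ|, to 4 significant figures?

59.18

The virtual corner opposite T is at (-62.70, 19.70). Since A1 is tangent to SA there, NA ⟂ SA and the tangent condition forces NZ to be normal to ZR, with radius 6.9, so the center N sits 6.9 in from both sides at N = (-55.80, 12.80). That places the tangent points at A = (-62.70, 12.80) on SA and Z = (-55.80, 19.70) on ZR. Then |TZ| = |Z − T| = 59.18.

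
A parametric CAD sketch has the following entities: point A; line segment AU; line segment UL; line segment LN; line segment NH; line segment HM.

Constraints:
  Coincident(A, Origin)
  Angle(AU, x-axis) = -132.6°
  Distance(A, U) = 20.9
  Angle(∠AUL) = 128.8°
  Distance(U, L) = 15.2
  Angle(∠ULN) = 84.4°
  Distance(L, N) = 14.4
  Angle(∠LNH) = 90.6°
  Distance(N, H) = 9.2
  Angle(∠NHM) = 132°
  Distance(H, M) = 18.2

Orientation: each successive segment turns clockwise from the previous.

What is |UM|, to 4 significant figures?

6.403

A is at the origin; AU runs at -132.6° with length 20.9, so U = (-14.15, -15.38). ∠AUL = 128.8° gives UL at 176.2° from the x-axis; with |UL| = 15.2, L = (-29.31, -14.38). ∠ULN = 84.4° gives LN at 80.60° from the x-axis; with |LN| = 14.4, N = (-26.96, -0.1704). ∠LNH = 90.6° gives NH at -8.800° from the x-axis; with |NH| = 9.2, H = (-17.87, -1.578). ∠NHM = 132.0° gives HM at -56.80° from the x-axis; with |HM| = 18.2, M = (-7.904, -16.81). Then |UM| = |M − U| = 6.403.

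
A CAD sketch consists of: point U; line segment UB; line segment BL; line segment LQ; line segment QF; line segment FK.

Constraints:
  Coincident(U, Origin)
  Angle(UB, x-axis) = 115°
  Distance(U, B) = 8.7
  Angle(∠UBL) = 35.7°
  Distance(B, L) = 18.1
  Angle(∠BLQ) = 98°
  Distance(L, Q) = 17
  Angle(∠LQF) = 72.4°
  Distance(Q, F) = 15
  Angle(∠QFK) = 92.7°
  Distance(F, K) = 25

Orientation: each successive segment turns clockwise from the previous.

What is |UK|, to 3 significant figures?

15.6

U is at the origin; UB runs at 115.0° with length 8.7, so B = (-3.68, 7.88). ∠UBL = 35.7° gives BL at -29.3° from the x-axis; with |BL| = 18.1, L = (12.1, -0.973). ∠BLQ = 98.0° gives LQ at -111° from the x-axis; with |LQ| = 17.0, Q = (5.93, -16.8). ∠LQF = 72.4° gives QF at 141° from the x-axis; with |QF| = 15.0, F = (-5.74, -7.39). ∠QFK = 92.7° gives FK at 53.8° from the x-axis; with |FK| = 25.0, K = (9.02, 12.8). Then |UK| = |K − U| = 15.6.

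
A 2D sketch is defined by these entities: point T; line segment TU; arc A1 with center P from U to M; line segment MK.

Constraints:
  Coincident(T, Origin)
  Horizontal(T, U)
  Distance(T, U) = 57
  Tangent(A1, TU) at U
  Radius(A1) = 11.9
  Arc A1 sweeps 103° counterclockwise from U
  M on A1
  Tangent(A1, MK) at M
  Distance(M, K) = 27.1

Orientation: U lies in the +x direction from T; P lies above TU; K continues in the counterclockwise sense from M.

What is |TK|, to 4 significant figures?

74.74

T is at the origin; TU is horizontal with |TU| = 57.0 and U on the +x side, so U = (57.00, 0.000). Since A1 is tangent to TU there, PU ⟂ TU, so P = U + (0, 11.9) = (57.00, 11.90). On A1, U sits at bearing -90° from P; a 103° counterclockwise sweep puts M at bearing 13°, so M = P + 11.9·(cos 13°, sin 13°) = (68.60, 14.58). A1 meets MK tangentially, so PM is at right angles to MK, so MK runs along (−sin 13°, cos 13°); with |MK| = 27.1, K = (62.50, 40.98). Then |TK| = |K − T| = 74.74.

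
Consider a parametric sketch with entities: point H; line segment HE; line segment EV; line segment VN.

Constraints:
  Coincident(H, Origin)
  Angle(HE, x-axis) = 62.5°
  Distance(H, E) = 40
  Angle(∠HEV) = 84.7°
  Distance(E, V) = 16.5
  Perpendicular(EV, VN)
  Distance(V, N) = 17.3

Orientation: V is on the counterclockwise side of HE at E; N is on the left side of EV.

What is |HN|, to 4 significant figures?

25.91

H is at the origin; HE runs at 62.5° with length 40.0, so E = 40.0·(cos 62.5°, sin 62.5°) = (18.47, 35.48). ∠HEV = 84.7°, so EV runs at 62.5° + (180° − 84.7°) = 157.8° from the x-axis; with |EV| = 16.5, V = E + 16.5·(cos 157.8°, sin 157.8°) = (3.193, 41.71). EV ⟂ VN; with |VN| = 17.3 on the left of EV, N = V + 17.3·(-0.3778, -0.9259) = (-3.344, 25.70). Then |HN| = |N − H| = 25.91.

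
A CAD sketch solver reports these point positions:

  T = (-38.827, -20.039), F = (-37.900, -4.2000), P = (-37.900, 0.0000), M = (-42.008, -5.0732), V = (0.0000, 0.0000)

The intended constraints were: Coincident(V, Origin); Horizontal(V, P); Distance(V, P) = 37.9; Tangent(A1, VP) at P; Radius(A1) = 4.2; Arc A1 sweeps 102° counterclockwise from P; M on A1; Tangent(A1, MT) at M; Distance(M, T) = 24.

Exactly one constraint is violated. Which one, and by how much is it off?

Distance(M, T) = 24 — off by 8.70.

V = (0.00, 0.00) ✓; V.y = 0.00, P.y = 0.00 ✓; |VP| = 37.90 ✓; ∠(FP, PV) = 90.00° ✓; |FP| = 4.200 ✓; bearing(F→M) − bearing(F→P) = 102.0° ✓; |FM| = 4.200 ✓; ∠(FM, MT) = 90.00° ✓; |MT| = 15.30 ✗.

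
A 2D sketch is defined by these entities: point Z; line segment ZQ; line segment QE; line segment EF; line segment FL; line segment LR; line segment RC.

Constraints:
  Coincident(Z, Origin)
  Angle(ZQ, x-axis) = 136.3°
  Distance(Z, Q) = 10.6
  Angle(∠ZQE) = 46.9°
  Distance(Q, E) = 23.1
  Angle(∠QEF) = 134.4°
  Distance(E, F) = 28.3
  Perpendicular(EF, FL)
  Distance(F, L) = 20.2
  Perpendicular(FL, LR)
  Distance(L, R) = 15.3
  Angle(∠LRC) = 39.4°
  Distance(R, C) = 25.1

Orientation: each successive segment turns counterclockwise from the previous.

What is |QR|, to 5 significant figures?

29.395

Z is at the origin; ZQ runs at 136.3° with length 10.6, so Q = (-7.6635, 7.3234). ∠ZQE = 46.9° gives QE at -90.600° from the x-axis; with |QE| = 23.1, E = (-7.9053, -15.775). ∠QEF = 134.4° gives EF at -45.000° from the x-axis; with |EF| = 28.3, F = (12.106, -35.787). EF is perpendicular to FL, so FL runs at 45.000°; with |FL| = 20.2, L = (26.389, -21.503). FL is perpendicular to LR, so LR runs at 135.00°; with |LR| = 15.3, R = (15.571, -10.684). Then |QR| = |R − Q| = 29.395.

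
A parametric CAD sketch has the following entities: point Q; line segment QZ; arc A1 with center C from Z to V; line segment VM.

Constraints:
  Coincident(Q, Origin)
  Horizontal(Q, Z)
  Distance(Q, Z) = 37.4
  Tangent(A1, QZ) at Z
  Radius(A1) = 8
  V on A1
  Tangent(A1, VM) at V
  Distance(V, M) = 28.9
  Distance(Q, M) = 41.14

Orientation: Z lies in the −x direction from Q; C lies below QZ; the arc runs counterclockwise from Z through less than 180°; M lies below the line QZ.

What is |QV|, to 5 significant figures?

45.202

Checks: |CV| = 8.000 ✓; ∠(CV, VM) = 90.00° ✓; |VM| = 28.90 ✓; |QM| = 41.14 ✓.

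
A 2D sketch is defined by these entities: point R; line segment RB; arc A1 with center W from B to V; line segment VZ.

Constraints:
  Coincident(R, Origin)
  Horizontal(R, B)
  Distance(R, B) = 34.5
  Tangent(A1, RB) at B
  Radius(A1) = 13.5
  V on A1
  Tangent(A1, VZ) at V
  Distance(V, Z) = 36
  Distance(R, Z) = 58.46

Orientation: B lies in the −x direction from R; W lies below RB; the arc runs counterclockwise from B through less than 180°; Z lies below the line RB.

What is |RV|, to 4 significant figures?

50.42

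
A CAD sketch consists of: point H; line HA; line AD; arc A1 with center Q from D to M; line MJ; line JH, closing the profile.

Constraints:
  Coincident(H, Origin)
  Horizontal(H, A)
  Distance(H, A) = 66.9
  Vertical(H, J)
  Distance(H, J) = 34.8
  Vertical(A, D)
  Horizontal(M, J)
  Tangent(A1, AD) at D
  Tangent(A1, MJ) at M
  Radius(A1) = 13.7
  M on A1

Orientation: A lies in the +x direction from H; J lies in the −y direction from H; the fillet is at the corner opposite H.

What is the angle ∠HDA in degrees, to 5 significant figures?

72.495°

H is at the origin; H and A share the same y with |HA| = 66.9 and A on the +x side, so A = (66.900, 0.0000). H and J share the same x with |HJ| = 34.8 and J on the −y side, so J = (0.0000, -34.800). The virtual corner opposite H is at (66.900, -34.800). Since A1 is tangent to AD there, QD ⟂ AD and the tangent condition forces QM to be normal to MJ, with radius 13.7, so the center Q sits 13.7 in from both sides at Q = (53.200, -21.100). That places the tangent points at D = (66.900, -21.100) on AD and M = (53.200, -34.800) on MJ. Then cos ∠HDA = DH·DA / (|DH||DA|), giving 72.495°.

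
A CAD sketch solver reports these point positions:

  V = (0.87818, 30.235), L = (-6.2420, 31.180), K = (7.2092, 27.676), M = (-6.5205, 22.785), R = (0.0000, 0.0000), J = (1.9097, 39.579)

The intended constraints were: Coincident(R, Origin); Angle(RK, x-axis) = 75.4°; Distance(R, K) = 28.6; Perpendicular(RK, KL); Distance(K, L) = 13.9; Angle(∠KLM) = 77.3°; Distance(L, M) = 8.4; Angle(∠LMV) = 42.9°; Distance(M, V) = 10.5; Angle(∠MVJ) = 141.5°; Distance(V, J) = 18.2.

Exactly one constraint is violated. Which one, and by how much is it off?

Distance(V, J) = 18.2 — off by 8.80.

R = (0.00, 0.00) ✓; RK at 75.40° ✓; |RK| = 28.60 ✓; ∠(RK, KL) = 90.00° ✓; |KL| = 13.90 ✓; ∠KLM = 77.30° ✓; |LM| = 8.400 ✓; ∠LMV = 42.90° ✓; |MV| = 10.50 ✓; ∠MVJ = 141.5° ✓; |VJ| = 9.401 ✗.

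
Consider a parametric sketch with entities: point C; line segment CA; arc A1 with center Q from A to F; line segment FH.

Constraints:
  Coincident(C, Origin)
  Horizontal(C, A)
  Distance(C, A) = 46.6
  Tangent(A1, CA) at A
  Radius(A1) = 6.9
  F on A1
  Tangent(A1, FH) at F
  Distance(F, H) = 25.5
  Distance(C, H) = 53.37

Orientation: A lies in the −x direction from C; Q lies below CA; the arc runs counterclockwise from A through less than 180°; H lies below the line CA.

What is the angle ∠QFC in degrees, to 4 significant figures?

14.61°

Checks: C.y = 0.00, A.y = 0.00 ✓; |QF| = 6.900 ✓; ∠(QF, FH) = 90.00° ✓; |FH| = 25.50 ✓; |CH| = 53.37 ✓.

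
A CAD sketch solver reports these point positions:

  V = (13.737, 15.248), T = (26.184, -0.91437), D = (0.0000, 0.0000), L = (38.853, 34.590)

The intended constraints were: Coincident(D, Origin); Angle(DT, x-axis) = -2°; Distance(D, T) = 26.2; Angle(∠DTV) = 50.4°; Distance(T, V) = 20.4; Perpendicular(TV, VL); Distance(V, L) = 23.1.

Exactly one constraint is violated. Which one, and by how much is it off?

Distance(V, L) = 23.1 — off by 8.60.

D = (0.00, 0.00) ✓; DT at -2.000° ✓; |DT| = 26.20 ✓; ∠DTV = 50.40° ✓; |TV| = 20.40 ✓; ∠(TV, VL) = 90.00° ✓; |VL| = 31.70 ✗.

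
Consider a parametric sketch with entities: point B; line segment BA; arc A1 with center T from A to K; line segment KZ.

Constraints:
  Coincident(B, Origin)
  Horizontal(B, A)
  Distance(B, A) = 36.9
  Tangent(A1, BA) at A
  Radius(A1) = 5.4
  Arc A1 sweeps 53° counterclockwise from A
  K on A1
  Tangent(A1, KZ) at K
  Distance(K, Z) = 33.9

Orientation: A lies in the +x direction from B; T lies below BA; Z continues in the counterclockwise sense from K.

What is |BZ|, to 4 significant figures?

31.66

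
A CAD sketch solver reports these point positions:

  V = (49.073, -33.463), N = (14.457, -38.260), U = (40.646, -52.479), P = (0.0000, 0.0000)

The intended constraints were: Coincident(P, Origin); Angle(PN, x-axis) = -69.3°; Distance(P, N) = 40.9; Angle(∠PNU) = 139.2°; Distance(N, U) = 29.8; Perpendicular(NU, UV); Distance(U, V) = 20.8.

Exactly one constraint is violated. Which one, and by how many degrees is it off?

Perpendicular(NU, UV) — off by 4.60°.

P = (0.00, 0.00) ✓; PN at -69.30° ✓; |PN| = 40.90 ✓; ∠PNU = 139.2° ✓; |NU| = 29.80 ✓; ∠(NU, UV) = 94.60° ✗; |UV| = 20.80 ✓.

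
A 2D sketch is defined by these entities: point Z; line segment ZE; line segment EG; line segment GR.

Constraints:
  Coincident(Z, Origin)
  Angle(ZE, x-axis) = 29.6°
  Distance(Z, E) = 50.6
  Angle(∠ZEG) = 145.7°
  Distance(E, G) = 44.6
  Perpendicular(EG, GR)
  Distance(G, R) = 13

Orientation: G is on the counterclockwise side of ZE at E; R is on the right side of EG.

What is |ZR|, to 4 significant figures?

95.86

Z is at the origin; ZE runs at 29.6° with length 50.6, so E = 50.6·(cos 29.6°, sin 29.6°) = (44.00, 24.99). ∠ZEG = 145.7°, so EG runs at 29.6° + (180° − 145.7°) = 63.90° from the x-axis; with |EG| = 44.6, G = E + 44.6·(cos 63.90°, sin 63.90°) = (63.62, 65.05). The perpendicularity gives GR at right angles to EG; with |GR| = 13.0 on the right of EG, R = G + 13.0·(0.8980, -0.4399) = (75.29, 59.33). Then |ZR| = |R − Z| = 95.86.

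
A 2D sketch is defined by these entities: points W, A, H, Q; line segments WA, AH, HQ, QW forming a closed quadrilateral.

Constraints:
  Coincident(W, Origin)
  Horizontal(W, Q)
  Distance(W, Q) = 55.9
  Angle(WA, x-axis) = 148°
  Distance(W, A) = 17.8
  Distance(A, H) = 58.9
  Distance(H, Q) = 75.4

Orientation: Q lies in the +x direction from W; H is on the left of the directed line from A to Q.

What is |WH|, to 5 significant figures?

62.775

Checks: W.y = 0.00, Q.y = 0.00 ✓; |AH| = 58.90 ✓; |HQ| = 75.40 ✓.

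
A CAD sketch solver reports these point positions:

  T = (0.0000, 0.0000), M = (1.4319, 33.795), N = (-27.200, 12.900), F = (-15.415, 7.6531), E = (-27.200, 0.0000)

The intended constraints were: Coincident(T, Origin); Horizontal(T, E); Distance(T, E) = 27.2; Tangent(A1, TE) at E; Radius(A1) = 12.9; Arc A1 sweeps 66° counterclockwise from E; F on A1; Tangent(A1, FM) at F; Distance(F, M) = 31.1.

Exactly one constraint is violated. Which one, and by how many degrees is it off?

Tangent(A1, FM) at F — off by 8.80°.

T = (0.00, 0.00) ✓; T.y = 0.00, E.y = 0.00 ✓; |TE| = 27.20 ✓; ∠(NE, ET) = 90.00° ✓; |NE| = 12.90 ✓; bearing(N→F) − bearing(N→E) = 66.00° ✓; |NF| = 12.90 ✓; ∠(NF, FM) = 98.80° ✗; |FM| = 31.10 ✓.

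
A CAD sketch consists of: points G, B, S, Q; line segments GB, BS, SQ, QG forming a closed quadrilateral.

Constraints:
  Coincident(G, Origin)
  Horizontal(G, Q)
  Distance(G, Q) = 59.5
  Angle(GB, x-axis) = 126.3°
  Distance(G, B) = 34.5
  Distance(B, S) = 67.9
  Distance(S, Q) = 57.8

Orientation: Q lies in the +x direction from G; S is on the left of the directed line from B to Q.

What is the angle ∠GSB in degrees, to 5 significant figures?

29.158°

G is at the origin; GQ is horizontal with |GQ| = 59.5 and Q in +x, so Q = (59.5, 0). GB runs at 126.3° with |GB| = 34.5, so B = (-20.424, 27.805). S is determined by |BS| = 67.9 and |SQ| = 57.8 together: it lies at the intersection of circle(B, 67.9) and circle(Q, 57.8). With |BQ| = 84.623, the foot of the radical line on BQ is 49.813 from B and the perpendicular offset is √(67.9² − 49.813²) = 46.142. Taking the left-of-BQ solution: S = (41.784, 55.018).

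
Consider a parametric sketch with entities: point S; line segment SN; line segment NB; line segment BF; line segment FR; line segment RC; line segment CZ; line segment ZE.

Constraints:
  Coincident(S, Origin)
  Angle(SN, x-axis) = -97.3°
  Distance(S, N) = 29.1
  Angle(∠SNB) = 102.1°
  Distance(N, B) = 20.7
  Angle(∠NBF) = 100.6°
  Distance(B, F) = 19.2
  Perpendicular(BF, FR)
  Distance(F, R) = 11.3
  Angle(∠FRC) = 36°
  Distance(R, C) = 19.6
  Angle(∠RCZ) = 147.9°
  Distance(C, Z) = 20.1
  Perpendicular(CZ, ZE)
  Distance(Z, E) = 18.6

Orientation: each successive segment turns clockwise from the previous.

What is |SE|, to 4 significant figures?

57.48

S is at the origin; SN runs at -97.3° with length 29.1, so N = (-3.698, -28.86). ∠SNB = 102.1° gives NB at -175.2° from the x-axis; with |NB| = 20.7, B = (-24.32, -30.60). ∠NBF = 100.6° gives BF at 105.4° from the x-axis; with |BF| = 19.2, F = (-29.42, -12.09). The perpendicularity gives FR at right angles to BF, so FR runs at 15.40°; with |FR| = 11.3, R = (-18.53, -9.085). ∠FRC = 36.0° gives RC at -128.6° from the x-axis; with |RC| = 19.6, C = (-30.76, -24.40). ∠RCZ = 147.9° gives CZ at -160.7° from the x-axis; with |CZ| = 20.1, Z = (-49.73, -31.05). CZ ⟂ ZE, so ZE runs at 109.3°; with |ZE| = 18.6, E = (-55.88, -13.49). Then |SE| = |E − S| = 57.48.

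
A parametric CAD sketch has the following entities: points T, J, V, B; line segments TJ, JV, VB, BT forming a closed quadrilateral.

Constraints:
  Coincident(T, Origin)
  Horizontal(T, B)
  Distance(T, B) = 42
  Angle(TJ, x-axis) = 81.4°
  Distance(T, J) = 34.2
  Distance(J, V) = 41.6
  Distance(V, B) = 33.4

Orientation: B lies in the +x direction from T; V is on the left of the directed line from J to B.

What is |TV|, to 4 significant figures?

57.23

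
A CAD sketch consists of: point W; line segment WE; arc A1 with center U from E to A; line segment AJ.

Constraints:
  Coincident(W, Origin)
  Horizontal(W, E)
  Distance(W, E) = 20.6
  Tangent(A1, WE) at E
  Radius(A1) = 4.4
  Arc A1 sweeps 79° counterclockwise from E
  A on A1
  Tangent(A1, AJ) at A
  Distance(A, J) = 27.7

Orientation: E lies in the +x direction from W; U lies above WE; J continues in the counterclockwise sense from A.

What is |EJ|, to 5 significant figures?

32.217

W is at the origin; WE is horizontal with |WE| = 20.6 and E on the +x side, so E = (20.600, 0.0000). A1 meets WE tangentially, so UE is at right angles to WE, so U = E + (0, 4.4) = (20.600, 4.4000). On A1, E sits at bearing -90° from U; a 79° counterclockwise sweep puts A at bearing -11°, so A = U + 4.4·(cos -11°, sin -11°) = (24.919, 3.5604). Since A1 is tangent to AJ there, UA ⟂ AJ, so AJ runs along (−sin -11°, cos -11°); with |AJ| = 27.7, J = (30.205, 30.752). Then |EJ| = |J − E| = 32.217.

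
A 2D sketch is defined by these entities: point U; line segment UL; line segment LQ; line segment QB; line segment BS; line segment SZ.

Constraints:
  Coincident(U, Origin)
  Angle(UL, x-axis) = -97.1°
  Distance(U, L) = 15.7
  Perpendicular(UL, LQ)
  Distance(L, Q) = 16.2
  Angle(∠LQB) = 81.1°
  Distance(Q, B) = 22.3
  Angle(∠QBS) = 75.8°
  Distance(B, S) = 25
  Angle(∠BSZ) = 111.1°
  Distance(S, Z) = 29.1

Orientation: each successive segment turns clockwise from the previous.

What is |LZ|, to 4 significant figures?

19.22

U is at the origin; UL runs at -97.1° with length 15.7, so L = (-1.941, -15.58). UL is perpendicular to LQ, so LQ runs at 172.9°; with |LQ| = 16.2, Q = (-18.02, -13.58). ∠LQB = 81.1° gives QB at 74.00° from the x-axis; with |QB| = 22.3, B = (-11.87, 7.859). ∠QBS = 75.8° gives BS at -30.20° from the x-axis; with |BS| = 25.0, S = (9.737, -4.717). ∠BSZ = 111.1° gives SZ at -99.10° from the x-axis; with |SZ| = 29.1, Z = (5.135, -33.45). Then |LZ| = |Z − L| = 19.22.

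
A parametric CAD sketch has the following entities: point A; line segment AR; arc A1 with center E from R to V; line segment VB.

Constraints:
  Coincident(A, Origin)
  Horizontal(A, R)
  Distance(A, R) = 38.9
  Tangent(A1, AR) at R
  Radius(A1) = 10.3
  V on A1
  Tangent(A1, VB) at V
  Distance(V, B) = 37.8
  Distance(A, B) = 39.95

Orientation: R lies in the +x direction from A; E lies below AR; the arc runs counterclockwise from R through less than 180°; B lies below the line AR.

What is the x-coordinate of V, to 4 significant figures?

29.91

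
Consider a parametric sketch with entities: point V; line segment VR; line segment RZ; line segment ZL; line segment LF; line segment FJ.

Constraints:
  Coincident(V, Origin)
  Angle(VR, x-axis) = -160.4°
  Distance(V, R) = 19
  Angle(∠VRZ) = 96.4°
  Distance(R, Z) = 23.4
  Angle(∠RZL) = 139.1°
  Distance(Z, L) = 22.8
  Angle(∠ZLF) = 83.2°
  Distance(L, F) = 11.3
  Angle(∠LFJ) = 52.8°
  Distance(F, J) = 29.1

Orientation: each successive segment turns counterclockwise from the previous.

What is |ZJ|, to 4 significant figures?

9.010

∠ZLF = 83.2° gives LF at 60.90° from the x-axis; with |LF| = 11.3, F = (11.41, -32.65). ∠LFJ = 52.8° gives FJ at -171.9° from the x-axis; with |FJ| = 29.1, J = (-17.40, -36.75). Then |ZJ| = |J − Z| = 9.010.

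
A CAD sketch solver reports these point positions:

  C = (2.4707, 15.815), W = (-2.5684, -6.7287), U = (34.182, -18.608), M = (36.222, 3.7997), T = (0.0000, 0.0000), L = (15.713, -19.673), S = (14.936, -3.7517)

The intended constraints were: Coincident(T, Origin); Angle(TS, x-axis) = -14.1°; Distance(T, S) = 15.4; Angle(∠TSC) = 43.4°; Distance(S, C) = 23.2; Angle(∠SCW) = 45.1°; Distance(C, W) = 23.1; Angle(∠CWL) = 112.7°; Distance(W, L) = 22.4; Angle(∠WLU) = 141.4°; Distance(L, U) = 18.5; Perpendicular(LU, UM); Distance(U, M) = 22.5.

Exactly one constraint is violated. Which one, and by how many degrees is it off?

Perpendicular(LU, UM) — off by 8.50°.

T = (0.00, 0.00) ✓; TS at -14.10° ✓; |TS| = 15.40 ✓; ∠TSC = 43.40° ✓; |SC| = 23.20 ✓; ∠SCW = 45.10° ✓; |CW| = 23.10 ✓; ∠CWL = 112.7° ✓; |WL| = 22.40 ✓; ∠WLU = 141.4° ✓; |LU| = 18.50 ✓; ∠(LU, UM) = 81.50° ✗; |UM| = 22.50 ✓.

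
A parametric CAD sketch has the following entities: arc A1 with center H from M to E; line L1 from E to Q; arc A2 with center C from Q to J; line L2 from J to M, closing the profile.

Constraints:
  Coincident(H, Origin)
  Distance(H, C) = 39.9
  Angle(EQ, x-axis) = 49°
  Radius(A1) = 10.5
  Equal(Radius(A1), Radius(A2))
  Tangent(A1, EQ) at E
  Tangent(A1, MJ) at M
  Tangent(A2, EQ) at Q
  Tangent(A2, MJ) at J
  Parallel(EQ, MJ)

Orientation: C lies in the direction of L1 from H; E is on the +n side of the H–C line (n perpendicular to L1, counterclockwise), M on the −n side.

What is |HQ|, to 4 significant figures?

41.26

The slot axis is L1's direction at 49.0°, so u = (cos 49.0°, sin 49.0°) = (0.6561, 0.7547) and n = (−sin 49.0°, cos 49.0°) = (-0.7547, 0.6561). H is at the origin and C lies 39.9 along u from H, so C = 39.9·u = (26.18, 30.11). Tangency of A1 to both parallel lines with radius 10.5 puts E and M at H ± 10.5·n: E = (-7.924, 6.889), M = (7.924, -6.889). Equal radii place Q and J the same way about C: Q = C + 10.5·n = (18.25, 37.00), J = C − 10.5·n = (34.10, 23.22). Then |HQ| = |Q − H| = 41.26.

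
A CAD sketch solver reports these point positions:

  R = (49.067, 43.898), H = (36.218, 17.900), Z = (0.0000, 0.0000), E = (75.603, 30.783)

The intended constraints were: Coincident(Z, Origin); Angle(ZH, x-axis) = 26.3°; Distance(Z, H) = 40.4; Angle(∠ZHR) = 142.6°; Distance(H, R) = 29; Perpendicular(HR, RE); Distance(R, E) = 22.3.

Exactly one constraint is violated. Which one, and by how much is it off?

Distance(R, E) = 22.3 — off by 7.30.

Z = (0.00, 0.00) ✓; ZH at 26.30° ✓; |ZH| = 40.40 ✓; ∠ZHR = 142.6° ✓; |HR| = 29.00 ✓; ∠(HR, RE) = 90.00° ✓; |RE| = 29.60 ✗.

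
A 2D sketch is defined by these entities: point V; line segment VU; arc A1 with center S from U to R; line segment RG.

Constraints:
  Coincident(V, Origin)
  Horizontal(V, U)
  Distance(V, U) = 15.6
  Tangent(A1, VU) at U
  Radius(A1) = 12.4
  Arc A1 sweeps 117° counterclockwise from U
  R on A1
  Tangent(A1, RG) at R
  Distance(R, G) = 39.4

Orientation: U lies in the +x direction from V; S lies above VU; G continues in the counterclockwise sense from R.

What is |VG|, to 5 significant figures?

53.853

On A1, U sits at bearing -90° from S; a 117° counterclockwise sweep puts R at bearing 27°, so R = S + 12.4·(cos 27°, sin 27°) = (26.648, 18.029). Tangency of A1 to RG means the radius SR is perpendicular to RG, so RG runs along (−sin 27°, cos 27°); with |RG| = 39.4, G = (8.7613, 53.135). Then |VG| = |G − V| = 53.853.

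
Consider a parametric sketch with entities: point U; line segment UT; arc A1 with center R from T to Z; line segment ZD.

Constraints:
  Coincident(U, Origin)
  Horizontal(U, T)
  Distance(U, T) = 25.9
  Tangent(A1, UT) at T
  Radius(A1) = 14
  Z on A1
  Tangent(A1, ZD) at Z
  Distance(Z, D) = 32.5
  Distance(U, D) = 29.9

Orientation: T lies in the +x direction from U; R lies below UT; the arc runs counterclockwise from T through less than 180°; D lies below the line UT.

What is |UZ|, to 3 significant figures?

16.1

U is at the origin; UT is horizontal with |UT| = 25.9 and T on the +x side, so T = (25.9, 0.00). Since A1 is tangent to UT there, RT ⟂ UT, so R = T + (0, -14) = (25.9, -14.0). Since RZ ⟂ ZD (tangency), |RD| = √(14.0² + 32.5²) = 35.4 regardless of where Z sits on A1. So D lies on both circle(U, 29.9) and circle(R, 35.4); the below-UT intersection is D = (-6.01, -29.3). Z is the foot of the tangent from D: Z = (15.3, -4.80).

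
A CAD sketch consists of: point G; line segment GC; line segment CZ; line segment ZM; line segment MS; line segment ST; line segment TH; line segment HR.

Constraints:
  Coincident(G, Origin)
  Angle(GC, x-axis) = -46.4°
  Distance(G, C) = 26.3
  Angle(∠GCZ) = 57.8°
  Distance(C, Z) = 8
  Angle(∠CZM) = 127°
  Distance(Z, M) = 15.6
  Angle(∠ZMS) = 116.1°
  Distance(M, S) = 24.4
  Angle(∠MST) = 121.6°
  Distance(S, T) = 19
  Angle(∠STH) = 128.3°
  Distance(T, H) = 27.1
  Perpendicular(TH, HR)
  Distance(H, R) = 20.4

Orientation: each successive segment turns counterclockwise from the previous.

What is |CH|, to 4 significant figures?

34.93

∠MST = 121.6° gives ST at -108.9° from the x-axis; with |ST| = 19.0, T = (-19.63, -22.47). ∠STH = 128.3° gives TH at -57.20° from the x-axis; with |TH| = 27.1, H = (-4.953, -45.25). Then |CH| = |H − C| = 34.93.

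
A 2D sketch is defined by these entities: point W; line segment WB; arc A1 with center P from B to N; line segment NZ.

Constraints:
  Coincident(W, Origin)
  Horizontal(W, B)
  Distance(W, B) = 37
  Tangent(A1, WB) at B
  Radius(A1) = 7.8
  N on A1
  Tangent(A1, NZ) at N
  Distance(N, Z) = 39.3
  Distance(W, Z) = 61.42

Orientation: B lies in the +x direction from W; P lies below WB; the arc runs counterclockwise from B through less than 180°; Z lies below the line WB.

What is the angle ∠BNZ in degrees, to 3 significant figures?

128°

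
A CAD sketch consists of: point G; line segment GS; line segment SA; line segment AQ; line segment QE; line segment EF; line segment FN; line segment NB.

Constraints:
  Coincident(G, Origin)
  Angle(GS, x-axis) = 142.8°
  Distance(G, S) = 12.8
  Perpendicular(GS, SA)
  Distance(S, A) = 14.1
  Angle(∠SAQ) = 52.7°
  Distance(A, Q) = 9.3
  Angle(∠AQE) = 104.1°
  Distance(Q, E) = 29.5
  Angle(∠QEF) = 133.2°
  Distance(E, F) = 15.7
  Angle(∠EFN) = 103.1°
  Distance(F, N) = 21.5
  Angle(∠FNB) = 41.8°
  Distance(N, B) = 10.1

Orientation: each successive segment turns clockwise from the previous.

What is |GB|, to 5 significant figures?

34.854

G is at the origin; GS runs at 142.8° with length 12.8, so S = (-10.196, 7.7389). GS is perpendicular to SA, so SA runs at 52.800°; with |SA| = 14.1, A = (-1.6707, 18.970). ∠SAQ = 52.7° gives AQ at -74.500° from the x-axis; with |AQ| = 9.3, Q = (0.81458, 10.008). ∠AQE = 104.1° gives QE at -150.40° from the x-axis; with |QE| = 29.5, E = (-24.836, -4.5631). ∠QEF = 133.2° gives EF at 162.80° from the x-axis; with |EF| = 15.7, F = (-39.833, 0.079509). ∠EFN = 103.1° gives FN at 85.900° from the x-axis; with |FN| = 21.5, N = (-38.296, 21.524). ∠FNB = 41.8° gives NB at -52.300° from the x-axis; with |NB| = 10.1, B = (-32.120, 13.533). Then |GB| = |B − G| = 34.854.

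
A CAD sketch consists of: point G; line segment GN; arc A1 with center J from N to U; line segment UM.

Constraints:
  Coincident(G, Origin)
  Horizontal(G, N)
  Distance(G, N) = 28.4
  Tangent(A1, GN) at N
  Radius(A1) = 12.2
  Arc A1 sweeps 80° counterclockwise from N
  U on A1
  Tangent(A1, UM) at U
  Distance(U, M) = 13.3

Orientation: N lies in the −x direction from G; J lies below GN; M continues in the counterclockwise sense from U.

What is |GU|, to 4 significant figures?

41.65

Tangency of A1 to GN means the radius JN is perpendicular to GN, so J = N + (0, -12.2) = (-28.40, -12.20). On A1, N sits at bearing 90° from J; an 80° counterclockwise sweep puts U at bearing 170°, so U = J + 12.2·(cos 170°, sin 170°) = (-40.41, -10.08). Then |GU| = |U − G| = 41.65.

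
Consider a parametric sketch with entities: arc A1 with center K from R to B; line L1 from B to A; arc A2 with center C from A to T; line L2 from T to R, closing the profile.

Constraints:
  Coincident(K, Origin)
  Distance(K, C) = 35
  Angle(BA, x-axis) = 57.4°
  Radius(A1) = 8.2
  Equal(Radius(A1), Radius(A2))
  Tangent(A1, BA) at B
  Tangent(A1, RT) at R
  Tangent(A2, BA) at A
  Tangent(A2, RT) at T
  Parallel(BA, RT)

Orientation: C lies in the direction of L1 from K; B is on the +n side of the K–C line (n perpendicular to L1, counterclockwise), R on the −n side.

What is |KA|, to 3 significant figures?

35.9

The slot axis is L1's direction at 57.4°, so u = (cos 57.4°, sin 57.4°) = (0.539, 0.842) and n = (−sin 57.4°, cos 57.4°) = (-0.842, 0.539). K is at the origin and C lies 35.0 along u from K, so C = 35.0·u = (18.9, 29.5). Tangency of A1 to both parallel lines with radius 8.2 puts B and R at K ± 8.2·n: B = (-6.91, 4.42), R = (6.91, -4.42). Equal radii place A and T the same way about C: A = C + 8.2·n = (11.9, 33.9), T = C − 8.2·n = (25.8, 25.1). Then |KA| = |A − K| = 35.9.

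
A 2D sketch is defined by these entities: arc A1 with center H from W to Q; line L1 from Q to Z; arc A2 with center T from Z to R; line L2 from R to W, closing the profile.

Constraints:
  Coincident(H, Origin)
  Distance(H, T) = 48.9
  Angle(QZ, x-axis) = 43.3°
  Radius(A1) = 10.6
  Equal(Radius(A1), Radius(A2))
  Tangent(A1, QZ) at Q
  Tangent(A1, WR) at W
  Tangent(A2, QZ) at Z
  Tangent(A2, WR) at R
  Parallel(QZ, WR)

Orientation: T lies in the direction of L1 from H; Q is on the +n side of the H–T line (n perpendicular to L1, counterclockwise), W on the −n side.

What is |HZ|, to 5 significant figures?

50.036

The slot axis is L1's direction at 43.3°, so u = (cos 43.3°, sin 43.3°) = (0.72777, 0.68582) and n = (−sin 43.3°, cos 43.3°) = (-0.68582, 0.72777). H is at the origin and T lies 48.9 along u from H, so T = 48.9·u = (35.588, 33.537). Tangency of A1 to both parallel lines with radius 10.6 puts Q and W at H ± 10.6·n: Q = (-7.2697, 7.7144), W = (7.2697, -7.7144). Equal radii place Z and R the same way about T: Z = T + 10.6·n = (28.318, 41.251), R = T − 10.6·n = (42.858, 25.822). Then |HZ| = |Z − H| = 50.036.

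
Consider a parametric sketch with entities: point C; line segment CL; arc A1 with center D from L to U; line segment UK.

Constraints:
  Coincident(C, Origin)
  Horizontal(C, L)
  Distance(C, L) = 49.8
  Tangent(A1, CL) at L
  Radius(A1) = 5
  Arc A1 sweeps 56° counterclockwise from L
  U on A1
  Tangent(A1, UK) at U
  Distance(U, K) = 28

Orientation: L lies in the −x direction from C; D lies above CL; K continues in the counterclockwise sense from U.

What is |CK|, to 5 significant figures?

39.318

C is at the origin; C and L share the same y with |CL| = 49.8 and L on the −x side, so L = (-49.800, 0.0000). Tangency of A1 to CL means the radius DL is perpendicular to CL, so D = L + (0, 5) = (-49.800, 5.0000). On A1, L sits at bearing -90° from D; a 56° counterclockwise sweep puts U at bearing -34°, so U = D + 5.0·(cos -34°, sin -34°) = (-45.655, 2.2040). The tangent condition forces DU to be normal to UK, so UK runs along (−sin -34°, cos -34°); with |UK| = 28.0, K = (-29.997, 25.417). Then |CK| = |K − C| = 39.318.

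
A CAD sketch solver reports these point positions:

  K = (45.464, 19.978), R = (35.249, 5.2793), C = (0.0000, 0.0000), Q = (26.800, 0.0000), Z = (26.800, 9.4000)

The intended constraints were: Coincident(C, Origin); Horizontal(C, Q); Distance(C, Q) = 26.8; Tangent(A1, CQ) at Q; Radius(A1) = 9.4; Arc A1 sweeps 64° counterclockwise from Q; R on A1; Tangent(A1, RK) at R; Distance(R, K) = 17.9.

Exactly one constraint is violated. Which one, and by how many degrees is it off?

Tangent(A1, RK) at R — off by 8.80°.

C = (0.00, 0.00) ✓; C.y = 0.00, Q.y = 0.00 ✓; |CQ| = 26.80 ✓; ∠(ZQ, QC) = 90.00° ✓; |ZQ| = 9.400 ✓; bearing(Z→R) − bearing(Z→Q) = 64.00° ✓; |ZR| = 9.400 ✓; ∠(ZR, RK) = 98.80° ✗; |RK| = 17.90 ✓.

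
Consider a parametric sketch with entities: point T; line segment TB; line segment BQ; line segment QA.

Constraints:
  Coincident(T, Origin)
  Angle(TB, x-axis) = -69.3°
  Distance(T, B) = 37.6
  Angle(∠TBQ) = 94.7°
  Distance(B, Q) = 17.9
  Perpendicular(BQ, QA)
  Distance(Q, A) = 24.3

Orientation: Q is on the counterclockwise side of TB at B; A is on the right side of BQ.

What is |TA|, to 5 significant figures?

65.239

T is at the origin; TB runs at -69.3° with length 37.6, so B = 37.6·(cos -69.3°, sin -69.3°) = (13.291, -35.173). ∠TBQ = 94.7°, so BQ runs at -69.3° + (180° − 94.7°) = 16.000° from the x-axis; with |BQ| = 17.9, Q = B + 17.9·(cos 16.000°, sin 16.000°) = (30.497, -30.239). The perpendicularity gives QA at right angles to BQ; with |QA| = 24.3 on the right of BQ, A = Q + 24.3·(0.27564, -0.96126) = (37.195, -53.597). Then |TA| = |A − T| = 65.239.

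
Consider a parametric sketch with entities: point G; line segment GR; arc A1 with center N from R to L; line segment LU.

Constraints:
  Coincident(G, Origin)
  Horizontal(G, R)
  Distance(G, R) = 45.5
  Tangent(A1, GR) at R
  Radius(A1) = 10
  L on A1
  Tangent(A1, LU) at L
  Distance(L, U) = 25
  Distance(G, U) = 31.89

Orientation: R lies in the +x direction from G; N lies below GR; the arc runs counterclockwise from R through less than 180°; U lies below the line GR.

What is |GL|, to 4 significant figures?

37.92

Checks: |NL| = 10.00 ✓; ∠(NL, LU) = 90.00° ✓; |LU| = 25.00 ✓; |GU| = 31.89 ✓.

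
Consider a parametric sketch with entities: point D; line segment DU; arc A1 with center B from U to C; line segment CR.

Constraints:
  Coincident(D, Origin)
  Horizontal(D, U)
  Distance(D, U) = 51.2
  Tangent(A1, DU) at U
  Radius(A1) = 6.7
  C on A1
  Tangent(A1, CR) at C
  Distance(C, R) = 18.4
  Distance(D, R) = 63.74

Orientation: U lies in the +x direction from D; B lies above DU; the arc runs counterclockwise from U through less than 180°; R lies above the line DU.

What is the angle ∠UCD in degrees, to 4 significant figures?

37.40°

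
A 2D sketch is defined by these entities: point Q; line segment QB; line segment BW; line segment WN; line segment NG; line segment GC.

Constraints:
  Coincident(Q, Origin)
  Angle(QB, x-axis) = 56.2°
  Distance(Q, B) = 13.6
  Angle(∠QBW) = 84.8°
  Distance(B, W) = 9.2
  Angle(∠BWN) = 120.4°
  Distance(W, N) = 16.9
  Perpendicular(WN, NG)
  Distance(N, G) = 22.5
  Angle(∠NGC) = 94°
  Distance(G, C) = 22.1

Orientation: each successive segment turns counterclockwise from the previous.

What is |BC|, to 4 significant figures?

16.11

Q is at the origin; QB runs at 56.2° with length 13.6, so B = (7.566, 11.30). ∠QBW = 84.8° gives BW at 151.4° from the x-axis; with |BW| = 9.2, W = (-0.5118, 15.71). ∠BWN = 120.4° gives WN at -149.0° from the x-axis; with |WN| = 16.9, N = (-15.00, 7.001). The perpendicularity gives NG at right angles to WN, so NG runs at -59.00°; with |NG| = 22.5, G = (-3.410, -12.29). ∠NGC = 94.0° gives GC at 27.00° from the x-axis; with |GC| = 22.1, C = (16.28, -2.252). Then |BC| = |C − B| = 16.11.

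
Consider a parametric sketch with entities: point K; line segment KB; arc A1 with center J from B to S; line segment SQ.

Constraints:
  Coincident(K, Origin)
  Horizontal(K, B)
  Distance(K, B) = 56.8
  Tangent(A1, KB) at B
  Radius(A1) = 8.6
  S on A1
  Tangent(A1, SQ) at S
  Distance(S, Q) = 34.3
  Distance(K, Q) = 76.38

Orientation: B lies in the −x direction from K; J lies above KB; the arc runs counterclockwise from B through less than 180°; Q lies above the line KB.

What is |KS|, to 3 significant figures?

50.4

K is at the origin; KB is horizontal with |KB| = 56.8 and B on the −x side, so B = (-56.8, 0.00). Since A1 is tangent to KB there, JB ⟂ KB, so J = B + (0, 8.6) = (-56.8, 8.60). Since JS ⟂ SQ (tangency), |JQ| = √(8.6² + 34.3²) = 35.4 regardless of where S sits on A1. So Q lies on both circle(K, 76.38) and circle(J, 35.4); the above-KB intersection is Q = (-62.8, 43.4). S is the foot of the tangent from Q: S = (-48.9, 12.1).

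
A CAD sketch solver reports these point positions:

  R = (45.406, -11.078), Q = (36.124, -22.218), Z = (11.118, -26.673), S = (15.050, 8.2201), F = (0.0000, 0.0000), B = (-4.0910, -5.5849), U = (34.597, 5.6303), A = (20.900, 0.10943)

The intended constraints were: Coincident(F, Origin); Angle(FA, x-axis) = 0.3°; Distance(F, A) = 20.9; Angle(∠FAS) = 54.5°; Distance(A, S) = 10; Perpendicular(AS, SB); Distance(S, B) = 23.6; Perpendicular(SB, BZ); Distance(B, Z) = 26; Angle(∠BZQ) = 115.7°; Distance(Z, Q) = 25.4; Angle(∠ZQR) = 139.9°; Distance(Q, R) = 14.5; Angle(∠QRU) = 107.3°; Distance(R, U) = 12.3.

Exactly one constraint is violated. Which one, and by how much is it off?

Distance(R, U) = 12.3 — off by 7.60.

F = (0.00, 0.00) ✓; FA at 0.3000° ✓; |FA| = 20.90 ✓; ∠FAS = 54.50° ✓; |AS| = 10.00 ✓; ∠(AS, SB) = 90.00° ✓; |SB| = 23.60 ✓; ∠(SB, BZ) = 90.00° ✓; |BZ| = 26.00 ✓; ∠BZQ = 115.7° ✓; |ZQ| = 25.40 ✓; ∠ZQR = 139.9° ✓; |QR| = 14.50 ✓; ∠QRU = 107.3° ✓; |RU| = 19.90 ✗.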